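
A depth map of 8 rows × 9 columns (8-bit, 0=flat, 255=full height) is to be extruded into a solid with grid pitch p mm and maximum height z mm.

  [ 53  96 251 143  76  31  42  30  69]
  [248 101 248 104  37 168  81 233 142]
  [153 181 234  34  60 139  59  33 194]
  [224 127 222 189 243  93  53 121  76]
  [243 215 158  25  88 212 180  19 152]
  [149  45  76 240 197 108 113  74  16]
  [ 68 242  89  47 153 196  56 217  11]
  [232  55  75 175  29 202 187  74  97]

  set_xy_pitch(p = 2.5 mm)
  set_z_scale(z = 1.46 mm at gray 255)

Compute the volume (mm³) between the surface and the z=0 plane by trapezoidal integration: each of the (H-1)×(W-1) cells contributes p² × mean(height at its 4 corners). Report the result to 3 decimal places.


height_mm = gray/255 × 1.46; cell vol = 2.5² × mean(4 corners)
unit = 2.5² × 1.46 / (4×255) = 0.00894608 mm³ per gray-sum
row 0: Σ corner-gray over 8 cells = 3794  → 33.9414
row 1: Σ corner-gray over 8 cells = 4161  → 37.2246
row 2: Σ corner-gray over 8 cells = 4223  → 37.7793
row 3: Σ corner-gray over 8 cells = 4585  → 41.0178
row 4: Σ corner-gray over 8 cells = 4060  → 36.3211
row 5: Σ corner-gray over 8 cells = 3950  → 35.3370
row 6: Σ corner-gray over 8 cells = 4002  → 35.8022
Σ rows: total corner-gray = 28775  → 257.4234 mm³

257.423


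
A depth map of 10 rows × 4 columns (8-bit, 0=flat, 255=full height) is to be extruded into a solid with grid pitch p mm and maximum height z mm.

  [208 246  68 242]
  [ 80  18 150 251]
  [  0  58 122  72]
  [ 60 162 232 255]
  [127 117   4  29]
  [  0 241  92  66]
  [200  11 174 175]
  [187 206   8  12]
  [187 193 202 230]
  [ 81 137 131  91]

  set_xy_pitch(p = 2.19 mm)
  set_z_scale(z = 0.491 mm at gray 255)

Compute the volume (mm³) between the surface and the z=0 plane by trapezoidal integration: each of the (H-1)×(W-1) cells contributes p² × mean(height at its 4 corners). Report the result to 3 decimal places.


31.417

height_mm = gray/255 × 0.491; cell vol = 2.19² × mean(4 corners)
unit = 2.19² × 0.491 / (4×255) = 0.00230871 mm³ per gray-sum
row 0: Σ corner-gray over 3 cells = 1745  → 4.0287
row 1: Σ corner-gray over 3 cells = 1099  → 2.5373
row 2: Σ corner-gray over 3 cells = 1535  → 3.5439
row 3: Σ corner-gray over 3 cells = 1501  → 3.4654
row 4: Σ corner-gray over 3 cells = 1130  → 2.6088
row 5: Σ corner-gray over 3 cells = 1477  → 3.4100
row 6: Σ corner-gray over 3 cells = 1372  → 3.1676
row 7: Σ corner-gray over 3 cells = 1834  → 4.2342
row 8: Σ corner-gray over 3 cells = 1915  → 4.4212
Σ rows: total corner-gray = 13608  → 31.4169 mm³


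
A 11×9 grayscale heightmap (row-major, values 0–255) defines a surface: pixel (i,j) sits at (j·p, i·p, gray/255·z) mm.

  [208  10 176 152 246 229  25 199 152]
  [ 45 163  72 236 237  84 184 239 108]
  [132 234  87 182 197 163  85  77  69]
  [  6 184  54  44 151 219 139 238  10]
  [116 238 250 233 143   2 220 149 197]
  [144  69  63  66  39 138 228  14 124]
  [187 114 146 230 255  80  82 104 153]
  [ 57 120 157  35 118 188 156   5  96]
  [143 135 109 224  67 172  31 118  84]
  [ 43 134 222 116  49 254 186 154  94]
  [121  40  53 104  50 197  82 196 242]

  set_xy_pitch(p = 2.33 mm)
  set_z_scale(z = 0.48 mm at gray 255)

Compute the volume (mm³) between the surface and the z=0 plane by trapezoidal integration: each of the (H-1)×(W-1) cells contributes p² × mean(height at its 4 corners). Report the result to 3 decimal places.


110.839

height_mm = gray/255 × 0.48; cell vol = 2.33² × mean(4 corners)
unit = 2.33² × 0.48 / (4×255) = 0.00255478 mm³ per gray-sum
row 0: Σ corner-gray over 8 cells = 5017  → 12.8173
row 1: Σ corner-gray over 8 cells = 4834  → 12.3498
row 2: Σ corner-gray over 8 cells = 4325  → 11.0494
row 3: Σ corner-gray over 8 cells = 4857  → 12.4085
row 4: Σ corner-gray over 8 cells = 4285  → 10.9472
row 5: Σ corner-gray over 8 cells = 3864  → 9.8717
row 6: Σ corner-gray over 8 cells = 4073  → 10.4056
row 7: Σ corner-gray over 8 cells = 3650  → 9.3249
row 8: Σ corner-gray over 8 cells = 4306  → 11.0009
row 9: Σ corner-gray over 8 cells = 4174  → 10.6636
Σ rows: total corner-gray = 43385  → 110.8390 mm³


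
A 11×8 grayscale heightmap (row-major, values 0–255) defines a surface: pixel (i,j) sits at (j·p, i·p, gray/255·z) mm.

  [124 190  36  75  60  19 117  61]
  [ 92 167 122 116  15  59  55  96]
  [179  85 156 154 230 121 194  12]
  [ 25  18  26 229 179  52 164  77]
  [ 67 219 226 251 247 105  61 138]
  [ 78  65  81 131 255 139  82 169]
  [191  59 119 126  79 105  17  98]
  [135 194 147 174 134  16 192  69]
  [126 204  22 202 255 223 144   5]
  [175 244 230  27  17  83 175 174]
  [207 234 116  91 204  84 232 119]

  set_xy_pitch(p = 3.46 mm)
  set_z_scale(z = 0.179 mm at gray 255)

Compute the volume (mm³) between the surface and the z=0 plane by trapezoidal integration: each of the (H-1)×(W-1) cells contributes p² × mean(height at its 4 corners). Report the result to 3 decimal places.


75.647

height_mm = gray/255 × 0.179; cell vol = 3.46² × mean(4 corners)
unit = 3.46² × 0.179 / (4×255) = 0.0021009 mm³ per gray-sum
row 0: Σ corner-gray over 7 cells = 2435  → 5.1157
row 1: Σ corner-gray over 7 cells = 3327  → 6.9897
row 2: Σ corner-gray over 7 cells = 3509  → 7.3721
row 3: Σ corner-gray over 7 cells = 3861  → 8.1116
row 4: Σ corner-gray over 7 cells = 4176  → 8.7734
row 5: Σ corner-gray over 7 cells = 3052  → 6.4119
row 6: Σ corner-gray over 7 cells = 3217  → 6.7586
row 7: Σ corner-gray over 7 cells = 4149  → 8.7166
row 8: Σ corner-gray over 7 cells = 4132  → 8.6809
row 9: Σ corner-gray over 7 cells = 4149  → 8.7166
Σ rows: total corner-gray = 36007  → 75.6470 mm³


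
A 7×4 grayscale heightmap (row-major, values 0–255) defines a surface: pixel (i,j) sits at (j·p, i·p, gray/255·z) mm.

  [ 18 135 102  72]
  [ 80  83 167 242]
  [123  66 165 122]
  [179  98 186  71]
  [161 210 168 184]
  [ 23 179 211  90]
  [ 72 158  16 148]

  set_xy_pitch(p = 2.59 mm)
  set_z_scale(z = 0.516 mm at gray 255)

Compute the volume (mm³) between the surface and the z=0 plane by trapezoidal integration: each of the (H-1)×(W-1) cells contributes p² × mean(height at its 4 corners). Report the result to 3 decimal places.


height_mm = gray/255 × 0.516; cell vol = 2.59² × mean(4 corners)
unit = 2.59² × 0.516 / (4×255) = 0.00339351 mm³ per gray-sum
row 0: Σ corner-gray over 3 cells = 1386  → 4.7034
row 1: Σ corner-gray over 3 cells = 1529  → 5.1887
row 2: Σ corner-gray over 3 cells = 1525  → 5.1751
row 3: Σ corner-gray over 3 cells = 1919  → 6.5121
row 4: Σ corner-gray over 3 cells = 1994  → 6.7667
row 5: Σ corner-gray over 3 cells = 1461  → 4.9579
Σ rows: total corner-gray = 9814  → 33.3039 mm³

33.304


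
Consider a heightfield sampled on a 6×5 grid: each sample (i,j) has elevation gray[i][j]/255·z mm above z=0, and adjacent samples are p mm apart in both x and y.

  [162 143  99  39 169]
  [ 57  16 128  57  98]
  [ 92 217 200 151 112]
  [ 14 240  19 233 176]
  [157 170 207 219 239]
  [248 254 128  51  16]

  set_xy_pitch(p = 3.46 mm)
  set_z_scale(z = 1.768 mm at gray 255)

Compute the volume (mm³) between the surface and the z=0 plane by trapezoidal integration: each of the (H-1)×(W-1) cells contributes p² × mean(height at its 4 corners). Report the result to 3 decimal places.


height_mm = gray/255 × 1.768; cell vol = 3.46² × mean(4 corners)
unit = 3.46² × 1.768 / (4×255) = 0.0207508 mm³ per gray-sum
row 0: Σ corner-gray over 4 cells = 1450  → 30.0886
row 1: Σ corner-gray over 4 cells = 1897  → 39.3642
row 2: Σ corner-gray over 4 cells = 2514  → 52.1674
row 3: Σ corner-gray over 4 cells = 2762  → 57.3136
row 4: Σ corner-gray over 4 cells = 2718  → 56.4006
Σ rows: total corner-gray = 11341  → 235.3345 mm³

235.335


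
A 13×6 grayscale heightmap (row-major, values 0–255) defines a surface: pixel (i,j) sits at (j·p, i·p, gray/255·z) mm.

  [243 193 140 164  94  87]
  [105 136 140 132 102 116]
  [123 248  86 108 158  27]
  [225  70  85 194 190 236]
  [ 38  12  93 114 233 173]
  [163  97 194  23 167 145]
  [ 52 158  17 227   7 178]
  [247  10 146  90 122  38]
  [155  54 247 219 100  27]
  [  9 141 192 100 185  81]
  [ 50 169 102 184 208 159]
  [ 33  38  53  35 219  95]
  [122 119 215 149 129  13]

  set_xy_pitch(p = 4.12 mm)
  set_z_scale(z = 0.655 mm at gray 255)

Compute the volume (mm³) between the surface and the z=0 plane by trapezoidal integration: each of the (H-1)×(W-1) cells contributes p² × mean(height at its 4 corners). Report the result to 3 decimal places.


height_mm = gray/255 × 0.655; cell vol = 4.12² × mean(4 corners)
unit = 4.12² × 0.655 / (4×255) = 0.0109002 mm³ per gray-sum
row 0: Σ corner-gray over 5 cells = 2753  → 30.0083
row 1: Σ corner-gray over 5 cells = 2591  → 28.2425
row 2: Σ corner-gray over 5 cells = 2889  → 31.4908
row 3: Σ corner-gray over 5 cells = 2654  → 28.9292
row 4: Σ corner-gray over 5 cells = 2385  → 25.9970
row 5: Σ corner-gray over 5 cells = 2318  → 25.2667
row 6: Σ corner-gray over 5 cells = 2069  → 22.5526
row 7: Σ corner-gray over 5 cells = 2443  → 26.6293
row 8: Σ corner-gray over 5 cells = 2748  → 29.9538
row 9: Σ corner-gray over 5 cells = 2861  → 31.1856
row 10: Σ corner-gray over 5 cells = 2353  → 25.6482
row 11: Σ corner-gray over 5 cells = 2177  → 23.7298
Σ rows: total corner-gray = 30241  → 329.6338 mm³

329.634


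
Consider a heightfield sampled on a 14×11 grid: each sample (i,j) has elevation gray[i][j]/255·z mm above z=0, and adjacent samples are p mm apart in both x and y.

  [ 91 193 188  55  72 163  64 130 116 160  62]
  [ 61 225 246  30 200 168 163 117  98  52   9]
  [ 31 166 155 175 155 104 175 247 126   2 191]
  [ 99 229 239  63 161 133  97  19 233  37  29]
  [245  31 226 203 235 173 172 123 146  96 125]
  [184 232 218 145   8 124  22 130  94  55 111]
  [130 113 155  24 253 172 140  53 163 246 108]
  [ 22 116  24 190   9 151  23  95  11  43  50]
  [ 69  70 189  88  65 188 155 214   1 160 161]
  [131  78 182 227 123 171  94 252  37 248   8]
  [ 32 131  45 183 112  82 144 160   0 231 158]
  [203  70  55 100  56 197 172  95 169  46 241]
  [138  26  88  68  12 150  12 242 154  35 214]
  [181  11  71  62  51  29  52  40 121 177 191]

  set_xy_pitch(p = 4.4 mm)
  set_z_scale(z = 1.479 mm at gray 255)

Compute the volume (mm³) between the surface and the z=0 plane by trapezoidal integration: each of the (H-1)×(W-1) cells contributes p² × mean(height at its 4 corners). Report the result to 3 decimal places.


height_mm = gray/255 × 1.479; cell vol = 4.4² × mean(4 corners)
unit = 4.4² × 1.479 / (4×255) = 0.028072 mm³ per gray-sum
row 0: Σ corner-gray over 10 cells = 5103  → 143.2514
row 1: Σ corner-gray over 10 cells = 5500  → 154.3960
row 2: Σ corner-gray over 10 cells = 5382  → 151.0835
row 3: Σ corner-gray over 10 cells = 5730  → 160.8526
row 4: Σ corner-gray over 10 cells = 5531  → 155.2662
row 5: Σ corner-gray over 10 cells = 5227  → 146.7323
row 6: Σ corner-gray over 10 cells = 4272  → 119.9236
row 7: Σ corner-gray over 10 cells = 3886  → 109.0878
row 8: Σ corner-gray over 10 cells = 5453  → 153.0766
row 9: Σ corner-gray over 10 cells = 5329  → 149.5957
row 10: Σ corner-gray over 10 cells = 4730  → 132.7806
row 11: Σ corner-gray over 10 cells = 4290  → 120.4289
row 12: Σ corner-gray over 10 cells = 3526  → 98.9819
Σ rows: total corner-gray = 63959  → 1795.4570 mm³

1795.457


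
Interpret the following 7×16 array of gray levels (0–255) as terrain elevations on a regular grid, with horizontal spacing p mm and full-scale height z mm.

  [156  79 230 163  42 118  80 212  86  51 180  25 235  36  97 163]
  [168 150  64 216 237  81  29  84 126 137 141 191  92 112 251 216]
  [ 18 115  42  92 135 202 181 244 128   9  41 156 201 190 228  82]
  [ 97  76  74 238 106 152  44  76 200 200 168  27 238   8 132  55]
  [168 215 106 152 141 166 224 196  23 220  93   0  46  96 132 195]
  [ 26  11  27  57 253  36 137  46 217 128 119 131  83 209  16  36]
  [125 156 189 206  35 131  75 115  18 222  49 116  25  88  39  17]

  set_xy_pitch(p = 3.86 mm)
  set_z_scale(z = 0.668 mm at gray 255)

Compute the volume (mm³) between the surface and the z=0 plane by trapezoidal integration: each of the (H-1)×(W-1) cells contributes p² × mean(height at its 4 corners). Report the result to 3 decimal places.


432.806

height_mm = gray/255 × 0.668; cell vol = 3.86² × mean(4 corners)
unit = 3.86² × 0.668 / (4×255) = 0.00975778 mm³ per gray-sum
row 0: Σ corner-gray over 15 cells = 7793  → 76.0424
row 1: Σ corner-gray over 15 cells = 8234  → 80.3455
row 2: Σ corner-gray over 15 cells = 7658  → 74.7251
row 3: Σ corner-gray over 15 cells = 7613  → 74.2860
row 4: Σ corner-gray over 15 cells = 6985  → 68.1581
row 5: Σ corner-gray over 15 cells = 6072  → 59.2492
Σ rows: total corner-gray = 44355  → 432.8062 mm³


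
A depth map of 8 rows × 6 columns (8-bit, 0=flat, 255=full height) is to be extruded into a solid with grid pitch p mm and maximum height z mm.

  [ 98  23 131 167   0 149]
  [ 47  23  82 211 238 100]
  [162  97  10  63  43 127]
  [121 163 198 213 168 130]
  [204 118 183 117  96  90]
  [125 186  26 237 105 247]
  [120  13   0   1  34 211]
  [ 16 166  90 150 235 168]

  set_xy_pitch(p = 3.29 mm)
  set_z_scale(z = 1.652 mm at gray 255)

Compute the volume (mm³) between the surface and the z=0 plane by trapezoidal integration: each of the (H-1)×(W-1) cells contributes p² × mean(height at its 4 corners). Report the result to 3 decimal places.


height_mm = gray/255 × 1.652; cell vol = 3.29² × mean(4 corners)
unit = 3.29² × 1.652 / (4×255) = 0.0175308 mm³ per gray-sum
row 0: Σ corner-gray over 5 cells = 2144  → 37.5860
row 1: Σ corner-gray over 5 cells = 1970  → 34.5357
row 2: Σ corner-gray over 5 cells = 2450  → 42.9505
row 3: Σ corner-gray over 5 cells = 3057  → 53.5916
row 4: Σ corner-gray over 5 cells = 2802  → 49.1213
row 5: Σ corner-gray over 5 cells = 1907  → 33.4312
row 6: Σ corner-gray over 5 cells = 1893  → 33.1858
Σ rows: total corner-gray = 16223  → 284.4021 mm³

284.402


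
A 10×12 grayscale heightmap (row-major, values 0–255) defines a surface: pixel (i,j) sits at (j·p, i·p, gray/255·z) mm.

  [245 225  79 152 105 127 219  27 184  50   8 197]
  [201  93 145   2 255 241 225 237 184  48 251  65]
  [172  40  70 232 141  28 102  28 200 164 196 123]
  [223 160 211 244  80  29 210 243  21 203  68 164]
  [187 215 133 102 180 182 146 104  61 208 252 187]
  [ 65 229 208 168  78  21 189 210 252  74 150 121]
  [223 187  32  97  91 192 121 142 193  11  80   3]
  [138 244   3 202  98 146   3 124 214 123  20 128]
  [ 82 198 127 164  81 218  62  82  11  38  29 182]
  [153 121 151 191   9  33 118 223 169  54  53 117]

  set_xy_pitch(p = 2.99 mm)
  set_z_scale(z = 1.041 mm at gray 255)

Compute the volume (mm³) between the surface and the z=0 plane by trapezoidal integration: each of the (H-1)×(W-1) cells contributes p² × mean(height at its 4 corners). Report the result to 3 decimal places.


485.588

height_mm = gray/255 × 1.041; cell vol = 2.99² × mean(4 corners)
unit = 2.99² × 1.041 / (4×255) = 0.00912416 mm³ per gray-sum
row 0: Σ corner-gray over 11 cells = 6422  → 58.5954
row 1: Σ corner-gray over 11 cells = 6325  → 57.7103
row 2: Σ corner-gray over 11 cells = 6022  → 54.9457
row 3: Σ corner-gray over 11 cells = 6865  → 62.6374
row 4: Σ corner-gray over 11 cells = 6884  → 62.8107
row 5: Σ corner-gray over 11 cells = 5862  → 53.4858
row 6: Σ corner-gray over 11 cells = 5138  → 46.8799
row 7: Σ corner-gray over 11 cells = 4904  → 44.7449
row 8: Σ corner-gray over 11 cells = 4798  → 43.7777
Σ rows: total corner-gray = 53220  → 485.5878 mm³


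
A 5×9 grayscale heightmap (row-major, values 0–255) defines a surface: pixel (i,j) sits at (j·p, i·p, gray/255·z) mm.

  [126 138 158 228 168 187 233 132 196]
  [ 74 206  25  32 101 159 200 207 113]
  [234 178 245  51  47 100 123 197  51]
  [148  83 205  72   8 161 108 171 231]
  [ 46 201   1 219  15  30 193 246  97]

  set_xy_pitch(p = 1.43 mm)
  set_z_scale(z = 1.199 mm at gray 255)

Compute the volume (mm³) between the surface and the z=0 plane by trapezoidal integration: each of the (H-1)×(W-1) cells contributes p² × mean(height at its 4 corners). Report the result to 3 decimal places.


41.299

height_mm = gray/255 × 1.199; cell vol = 1.43² × mean(4 corners)
unit = 1.43² × 1.199 / (4×255) = 0.00240376 mm³ per gray-sum
row 0: Σ corner-gray over 8 cells = 4857  → 11.6751
row 1: Σ corner-gray over 8 cells = 4214  → 10.1294
row 2: Σ corner-gray over 8 cells = 4162  → 10.0044
row 3: Σ corner-gray over 8 cells = 3948  → 9.4900
Σ rows: total corner-gray = 17181  → 41.2990 mm³


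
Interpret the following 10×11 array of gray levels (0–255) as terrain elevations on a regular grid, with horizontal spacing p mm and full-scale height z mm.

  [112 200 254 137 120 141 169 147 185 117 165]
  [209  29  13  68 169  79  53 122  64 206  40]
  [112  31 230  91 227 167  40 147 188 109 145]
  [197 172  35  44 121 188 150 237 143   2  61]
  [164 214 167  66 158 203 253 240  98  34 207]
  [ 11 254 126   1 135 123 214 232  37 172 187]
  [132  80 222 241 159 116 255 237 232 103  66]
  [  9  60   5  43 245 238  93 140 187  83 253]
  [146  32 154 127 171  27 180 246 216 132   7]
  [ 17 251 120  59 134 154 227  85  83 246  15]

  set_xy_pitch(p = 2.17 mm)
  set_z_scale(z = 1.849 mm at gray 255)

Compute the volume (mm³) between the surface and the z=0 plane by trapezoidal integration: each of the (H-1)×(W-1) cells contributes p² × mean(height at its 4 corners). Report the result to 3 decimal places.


height_mm = gray/255 × 1.849; cell vol = 2.17² × mean(4 corners)
unit = 2.17² × 1.849 / (4×255) = 0.00853604 mm³ per gray-sum
row 0: Σ corner-gray over 10 cells = 5072  → 43.2948
row 1: Σ corner-gray over 10 cells = 4572  → 39.0268
row 2: Σ corner-gray over 10 cells = 5159  → 44.0374
row 3: Σ corner-gray over 10 cells = 5679  → 48.4761
row 4: Σ corner-gray over 10 cells = 6023  → 51.4125
row 5: Σ corner-gray over 10 cells = 6274  → 53.5551
row 6: Σ corner-gray over 10 cells = 5938  → 50.6870
row 7: Σ corner-gray over 10 cells = 5173  → 44.1569
row 8: Σ corner-gray over 10 cells = 5473  → 46.7177
Σ rows: total corner-gray = 49363  → 421.3643 mm³

421.364


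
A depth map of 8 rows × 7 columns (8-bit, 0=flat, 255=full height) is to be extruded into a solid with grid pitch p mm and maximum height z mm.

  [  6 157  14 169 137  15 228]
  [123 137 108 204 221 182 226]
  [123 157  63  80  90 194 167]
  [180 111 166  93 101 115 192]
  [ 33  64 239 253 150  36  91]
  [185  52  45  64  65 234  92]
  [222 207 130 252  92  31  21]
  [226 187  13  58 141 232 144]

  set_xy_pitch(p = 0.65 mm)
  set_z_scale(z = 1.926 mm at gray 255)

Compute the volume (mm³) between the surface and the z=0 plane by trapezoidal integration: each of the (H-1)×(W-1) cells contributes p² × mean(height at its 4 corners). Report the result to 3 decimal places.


17.475

height_mm = gray/255 × 1.926; cell vol = 0.65² × mean(4 corners)
unit = 0.65² × 1.926 / (4×255) = 0.000797779 mm³ per gray-sum
row 0: Σ corner-gray over 6 cells = 3271  → 2.6095
row 1: Σ corner-gray over 6 cells = 3511  → 2.8010
row 2: Σ corner-gray over 6 cells = 3002  → 2.3949
row 3: Σ corner-gray over 6 cells = 3152  → 2.5146
row 4: Σ corner-gray over 6 cells = 2805  → 2.2378
row 5: Σ corner-gray over 6 cells = 2864  → 2.2848
row 6: Σ corner-gray over 6 cells = 3299  → 2.6319
Σ rows: total corner-gray = 21904  → 17.4746 mm³


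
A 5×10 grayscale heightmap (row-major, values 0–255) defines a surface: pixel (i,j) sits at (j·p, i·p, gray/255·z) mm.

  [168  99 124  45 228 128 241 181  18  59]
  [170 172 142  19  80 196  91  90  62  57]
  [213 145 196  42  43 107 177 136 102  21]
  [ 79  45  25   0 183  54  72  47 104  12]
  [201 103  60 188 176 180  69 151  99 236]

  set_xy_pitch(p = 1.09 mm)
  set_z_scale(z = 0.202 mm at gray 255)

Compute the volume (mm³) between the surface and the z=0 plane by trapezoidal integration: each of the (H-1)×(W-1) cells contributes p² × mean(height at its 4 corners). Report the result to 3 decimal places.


3.592

height_mm = gray/255 × 0.202; cell vol = 1.09² × mean(4 corners)
unit = 1.09² × 0.202 / (4×255) = 0.00023529 mm³ per gray-sum
row 0: Σ corner-gray over 9 cells = 4286  → 1.0085
row 1: Σ corner-gray over 9 cells = 4061  → 0.9555
row 2: Σ corner-gray over 9 cells = 3281  → 0.7720
row 3: Σ corner-gray over 9 cells = 3640  → 0.8565
Σ rows: total corner-gray = 15268  → 3.5924 mm³


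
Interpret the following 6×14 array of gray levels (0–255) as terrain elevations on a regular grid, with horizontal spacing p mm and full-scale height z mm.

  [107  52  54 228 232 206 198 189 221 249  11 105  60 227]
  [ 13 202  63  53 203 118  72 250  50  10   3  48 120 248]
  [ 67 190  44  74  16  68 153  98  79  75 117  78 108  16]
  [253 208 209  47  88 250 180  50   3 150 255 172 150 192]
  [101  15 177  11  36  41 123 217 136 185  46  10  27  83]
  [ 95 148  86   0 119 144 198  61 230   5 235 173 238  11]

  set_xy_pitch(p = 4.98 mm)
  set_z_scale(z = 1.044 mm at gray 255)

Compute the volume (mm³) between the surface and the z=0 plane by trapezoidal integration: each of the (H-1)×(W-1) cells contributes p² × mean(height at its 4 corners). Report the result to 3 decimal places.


height_mm = gray/255 × 1.044; cell vol = 4.98² × mean(4 corners)
unit = 4.98² × 1.044 / (4×255) = 0.0253839 mm³ per gray-sum
row 0: Σ corner-gray over 13 cells = 6589  → 167.2548
row 1: Σ corner-gray over 13 cells = 4928  → 125.0921
row 2: Σ corner-gray over 13 cells = 6252  → 158.7004
row 3: Σ corner-gray over 13 cells = 6201  → 157.4058
row 4: Σ corner-gray over 13 cells = 5612  → 142.4547
Σ rows: total corner-gray = 29582  → 750.9077 mm³

750.908


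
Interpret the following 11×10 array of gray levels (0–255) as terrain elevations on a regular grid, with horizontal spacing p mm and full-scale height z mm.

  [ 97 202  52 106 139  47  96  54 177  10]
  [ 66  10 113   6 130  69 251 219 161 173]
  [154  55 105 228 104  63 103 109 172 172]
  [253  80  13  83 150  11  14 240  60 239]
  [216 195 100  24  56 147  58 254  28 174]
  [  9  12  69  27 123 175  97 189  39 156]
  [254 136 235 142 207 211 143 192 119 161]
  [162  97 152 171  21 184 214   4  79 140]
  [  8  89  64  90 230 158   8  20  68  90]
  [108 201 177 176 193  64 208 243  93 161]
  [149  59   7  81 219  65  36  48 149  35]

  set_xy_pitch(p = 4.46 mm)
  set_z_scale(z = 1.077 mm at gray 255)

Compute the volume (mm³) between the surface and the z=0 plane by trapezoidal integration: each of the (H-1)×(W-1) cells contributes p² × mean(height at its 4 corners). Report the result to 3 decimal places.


900.638

height_mm = gray/255 × 1.077; cell vol = 4.46² × mean(4 corners)
unit = 4.46² × 1.077 / (4×255) = 0.0210032 mm³ per gray-sum
row 0: Σ corner-gray over 9 cells = 4010  → 84.2228
row 1: Σ corner-gray over 9 cells = 4361  → 91.5949
row 2: Σ corner-gray over 9 cells = 3998  → 83.9708
row 3: Σ corner-gray over 9 cells = 3908  → 82.0805
row 4: Σ corner-gray over 9 cells = 3741  → 78.5729
row 5: Σ corner-gray over 9 cells = 4812  → 101.0673
row 6: Σ corner-gray over 9 cells = 5331  → 111.9680
row 7: Σ corner-gray over 9 cells = 3698  → 77.6698
row 8: Σ corner-gray over 9 cells = 4531  → 95.1655
row 9: Σ corner-gray over 9 cells = 4491  → 94.3253
Σ rows: total corner-gray = 42881  → 900.6378 mm³


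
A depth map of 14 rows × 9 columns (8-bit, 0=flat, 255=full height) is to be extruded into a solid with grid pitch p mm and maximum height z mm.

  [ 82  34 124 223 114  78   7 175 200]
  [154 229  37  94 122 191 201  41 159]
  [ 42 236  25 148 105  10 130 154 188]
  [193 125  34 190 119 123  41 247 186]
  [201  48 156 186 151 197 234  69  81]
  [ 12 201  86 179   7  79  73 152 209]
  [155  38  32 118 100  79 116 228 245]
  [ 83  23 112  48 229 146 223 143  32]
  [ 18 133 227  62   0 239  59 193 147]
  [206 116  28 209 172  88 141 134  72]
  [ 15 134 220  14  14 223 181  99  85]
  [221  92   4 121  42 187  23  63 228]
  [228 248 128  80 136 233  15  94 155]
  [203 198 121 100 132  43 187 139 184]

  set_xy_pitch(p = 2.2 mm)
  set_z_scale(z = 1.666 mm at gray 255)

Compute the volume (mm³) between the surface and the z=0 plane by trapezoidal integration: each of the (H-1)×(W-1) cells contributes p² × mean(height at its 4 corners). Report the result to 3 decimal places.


406.943

height_mm = gray/255 × 1.666; cell vol = 2.2² × mean(4 corners)
unit = 2.2² × 1.666 / (4×255) = 0.00790533 mm³ per gray-sum
row 0: Σ corner-gray over 8 cells = 3935  → 31.1075
row 1: Σ corner-gray over 8 cells = 3989  → 31.5344
row 2: Σ corner-gray over 8 cells = 3983  → 31.4869
row 3: Σ corner-gray over 8 cells = 4501  → 35.5819
row 4: Σ corner-gray over 8 cells = 4139  → 32.7202
row 5: Σ corner-gray over 8 cells = 3597  → 28.4355
row 6: Σ corner-gray over 8 cells = 3785  → 29.9217
row 7: Σ corner-gray over 8 cells = 3954  → 31.2577
row 8: Σ corner-gray over 8 cells = 4045  → 31.9771
row 9: Σ corner-gray over 8 cells = 3924  → 31.0205
row 10: Σ corner-gray over 8 cells = 3383  → 26.7437
row 11: Σ corner-gray over 8 cells = 3764  → 29.7557
row 12: Σ corner-gray over 8 cells = 4478  → 35.4001
Σ rows: total corner-gray = 51477  → 406.9428 mm³


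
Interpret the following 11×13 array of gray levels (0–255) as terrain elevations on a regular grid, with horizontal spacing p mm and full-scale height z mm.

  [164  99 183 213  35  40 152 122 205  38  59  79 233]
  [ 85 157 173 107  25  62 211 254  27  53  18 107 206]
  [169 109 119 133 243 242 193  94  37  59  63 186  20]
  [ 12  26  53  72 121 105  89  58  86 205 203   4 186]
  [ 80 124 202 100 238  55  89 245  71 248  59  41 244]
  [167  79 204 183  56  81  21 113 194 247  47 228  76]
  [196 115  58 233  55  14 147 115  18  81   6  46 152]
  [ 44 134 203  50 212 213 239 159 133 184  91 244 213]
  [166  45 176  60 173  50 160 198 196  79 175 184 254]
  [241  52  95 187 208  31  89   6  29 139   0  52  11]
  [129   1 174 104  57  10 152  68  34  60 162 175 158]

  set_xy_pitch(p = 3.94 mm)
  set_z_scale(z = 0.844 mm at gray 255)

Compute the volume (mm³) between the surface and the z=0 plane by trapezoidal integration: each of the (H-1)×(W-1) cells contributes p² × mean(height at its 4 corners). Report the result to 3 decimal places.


height_mm = gray/255 × 0.844; cell vol = 3.94² × mean(4 corners)
unit = 3.94² × 0.844 / (4×255) = 0.012845 mm³ per gray-sum
row 0: Σ corner-gray over 12 cells = 5526  → 70.9816
row 1: Σ corner-gray over 12 cells = 5824  → 74.8094
row 2: Σ corner-gray over 12 cells = 5387  → 69.1961
row 3: Σ corner-gray over 12 cells = 5510  → 70.7760
row 4: Σ corner-gray over 12 cells = 6417  → 82.4265
row 5: Σ corner-gray over 12 cells = 5273  → 67.7318
row 6: Σ corner-gray over 12 cells = 6105  → 78.4188
row 7: Σ corner-gray over 12 cells = 7393  → 94.9632
row 8: Σ corner-gray over 12 cells = 5440  → 69.8769
row 9: Σ corner-gray over 12 cells = 4309  → 55.3492
Σ rows: total corner-gray = 57184  → 734.5295 mm³

734.530


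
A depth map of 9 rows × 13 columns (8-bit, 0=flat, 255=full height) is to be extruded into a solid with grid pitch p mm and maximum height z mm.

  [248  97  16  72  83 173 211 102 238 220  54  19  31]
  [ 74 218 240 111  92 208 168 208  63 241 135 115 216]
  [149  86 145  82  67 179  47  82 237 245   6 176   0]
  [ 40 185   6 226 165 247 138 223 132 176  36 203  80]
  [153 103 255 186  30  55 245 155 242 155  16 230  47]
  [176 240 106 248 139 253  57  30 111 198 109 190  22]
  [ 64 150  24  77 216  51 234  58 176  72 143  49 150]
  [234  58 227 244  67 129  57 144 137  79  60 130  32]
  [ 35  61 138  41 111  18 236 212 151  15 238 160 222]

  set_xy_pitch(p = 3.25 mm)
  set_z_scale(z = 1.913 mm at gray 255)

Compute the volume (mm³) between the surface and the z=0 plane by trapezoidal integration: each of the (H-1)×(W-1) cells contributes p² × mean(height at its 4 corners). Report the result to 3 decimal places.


1030.787

height_mm = gray/255 × 1.913; cell vol = 3.25² × mean(4 corners)
unit = 3.25² × 1.913 / (4×255) = 0.0198099 mm³ per gray-sum
row 0: Σ corner-gray over 12 cells = 6737  → 133.4591
row 1: Σ corner-gray over 12 cells = 6741  → 133.5383
row 2: Σ corner-gray over 12 cells = 6447  → 127.7142
row 3: Σ corner-gray over 12 cells = 7138  → 141.4028
row 4: Σ corner-gray over 12 cells = 7104  → 140.7293
row 5: Σ corner-gray over 12 cells = 6274  → 124.2871
row 6: Σ corner-gray over 12 cells = 5644  → 111.8069
row 7: Σ corner-gray over 12 cells = 5949  → 117.8489
Σ rows: total corner-gray = 52034  → 1030.7865 mm³


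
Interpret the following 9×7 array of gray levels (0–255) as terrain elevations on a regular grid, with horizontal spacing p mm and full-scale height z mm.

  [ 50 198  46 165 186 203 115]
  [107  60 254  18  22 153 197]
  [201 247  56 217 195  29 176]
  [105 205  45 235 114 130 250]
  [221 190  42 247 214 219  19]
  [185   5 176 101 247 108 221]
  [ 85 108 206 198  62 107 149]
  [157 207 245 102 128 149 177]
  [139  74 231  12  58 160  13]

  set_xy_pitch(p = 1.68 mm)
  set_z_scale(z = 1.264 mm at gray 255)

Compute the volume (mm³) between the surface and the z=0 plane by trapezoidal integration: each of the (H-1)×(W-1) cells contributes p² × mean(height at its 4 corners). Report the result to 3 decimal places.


96.697

height_mm = gray/255 × 1.264; cell vol = 1.68² × mean(4 corners)
unit = 1.68² × 1.264 / (4×255) = 0.00349756 mm³ per gray-sum
row 0: Σ corner-gray over 6 cells = 3079  → 10.7690
row 1: Σ corner-gray over 6 cells = 3183  → 11.1327
row 2: Σ corner-gray over 6 cells = 3678  → 12.8640
row 3: Σ corner-gray over 6 cells = 3877  → 13.5600
row 4: Σ corner-gray over 6 cells = 3744  → 13.0949
row 5: Σ corner-gray over 6 cells = 3276  → 11.4580
row 6: Σ corner-gray over 6 cells = 3592  → 12.5632
row 7: Σ corner-gray over 6 cells = 3218  → 11.2552
Σ rows: total corner-gray = 27647  → 96.6971 mm³


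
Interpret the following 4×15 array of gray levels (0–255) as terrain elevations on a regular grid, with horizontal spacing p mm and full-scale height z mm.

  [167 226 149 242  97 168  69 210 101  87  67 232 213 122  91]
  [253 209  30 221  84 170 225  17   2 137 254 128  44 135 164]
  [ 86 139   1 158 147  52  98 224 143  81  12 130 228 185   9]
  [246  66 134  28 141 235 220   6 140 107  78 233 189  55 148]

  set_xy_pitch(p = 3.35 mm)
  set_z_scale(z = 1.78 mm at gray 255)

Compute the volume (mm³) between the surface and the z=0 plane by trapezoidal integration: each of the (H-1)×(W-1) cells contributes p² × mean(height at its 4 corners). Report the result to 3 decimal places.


height_mm = gray/255 × 1.78; cell vol = 3.35² × mean(4 corners)
unit = 3.35² × 1.78 / (4×255) = 0.0195844 mm³ per gray-sum
row 0: Σ corner-gray over 14 cells = 7953  → 155.7544
row 1: Σ corner-gray over 14 cells = 7020  → 137.4822
row 2: Σ corner-gray over 14 cells = 6949  → 136.0917
Σ rows: total corner-gray = 21922  → 429.3284 mm³

429.328


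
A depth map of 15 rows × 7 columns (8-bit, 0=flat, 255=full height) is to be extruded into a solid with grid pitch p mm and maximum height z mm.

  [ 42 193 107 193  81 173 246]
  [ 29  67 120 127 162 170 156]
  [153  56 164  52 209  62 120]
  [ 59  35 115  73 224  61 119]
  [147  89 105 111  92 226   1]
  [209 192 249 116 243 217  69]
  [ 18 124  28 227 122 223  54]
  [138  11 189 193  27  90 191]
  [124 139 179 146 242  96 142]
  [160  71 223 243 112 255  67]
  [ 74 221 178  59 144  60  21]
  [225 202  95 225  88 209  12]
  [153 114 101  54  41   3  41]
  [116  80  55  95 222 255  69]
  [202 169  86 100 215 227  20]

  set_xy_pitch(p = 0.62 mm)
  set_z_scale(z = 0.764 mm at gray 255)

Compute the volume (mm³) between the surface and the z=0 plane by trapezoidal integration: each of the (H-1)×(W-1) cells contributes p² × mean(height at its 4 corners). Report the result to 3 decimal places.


height_mm = gray/255 × 0.764; cell vol = 0.62² × mean(4 corners)
unit = 0.62² × 0.764 / (4×255) = 0.000287923 mm³ per gray-sum
row 0: Σ corner-gray over 6 cells = 3259  → 0.9383
row 1: Σ corner-gray over 6 cells = 2836  → 0.8166
row 2: Σ corner-gray over 6 cells = 2553  → 0.7351
row 3: Σ corner-gray over 6 cells = 2588  → 0.7451
row 4: Σ corner-gray over 6 cells = 3706  → 1.0670
row 5: Σ corner-gray over 6 cells = 3832  → 1.1033
row 6: Σ corner-gray over 6 cells = 2869  → 0.8261
row 7: Σ corner-gray over 6 cells = 3219  → 0.9268
row 8: Σ corner-gray over 6 cells = 3905  → 1.1243
row 9: Σ corner-gray over 6 cells = 3454  → 0.9945
row 10: Σ corner-gray over 6 cells = 3294  → 0.9484
row 11: Σ corner-gray over 6 cells = 2695  → 0.7760
row 12: Σ corner-gray over 6 cells = 2419  → 0.6965
row 13: Σ corner-gray over 6 cells = 3415  → 0.9833
Σ rows: total corner-gray = 44044  → 12.6813 mm³

12.681


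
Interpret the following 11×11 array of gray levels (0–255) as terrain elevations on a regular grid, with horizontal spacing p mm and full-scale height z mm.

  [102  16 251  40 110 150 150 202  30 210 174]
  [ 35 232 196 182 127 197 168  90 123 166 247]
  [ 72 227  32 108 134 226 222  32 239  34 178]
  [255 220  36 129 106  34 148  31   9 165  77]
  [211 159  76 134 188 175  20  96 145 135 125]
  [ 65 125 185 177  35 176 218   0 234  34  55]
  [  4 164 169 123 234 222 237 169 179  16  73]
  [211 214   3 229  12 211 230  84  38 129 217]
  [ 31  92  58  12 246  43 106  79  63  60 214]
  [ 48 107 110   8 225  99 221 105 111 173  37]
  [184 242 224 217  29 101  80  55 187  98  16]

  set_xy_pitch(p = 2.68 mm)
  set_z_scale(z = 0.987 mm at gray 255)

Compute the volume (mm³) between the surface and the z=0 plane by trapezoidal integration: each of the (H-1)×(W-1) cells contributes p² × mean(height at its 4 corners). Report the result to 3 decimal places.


358.580

height_mm = gray/255 × 0.987; cell vol = 2.68² × mean(4 corners)
unit = 2.68² × 0.987 / (4×255) = 0.00695003 mm³ per gray-sum
row 0: Σ corner-gray over 10 cells = 5838  → 40.5743
row 1: Σ corner-gray over 10 cells = 6002  → 41.7141
row 2: Σ corner-gray over 10 cells = 4846  → 33.6798
row 3: Σ corner-gray over 10 cells = 4680  → 32.5261
row 4: Σ corner-gray over 10 cells = 5080  → 35.3061
row 5: Σ corner-gray over 10 cells = 5591  → 38.8576
row 6: Σ corner-gray over 10 cells = 5831  → 40.5256
row 7: Σ corner-gray over 10 cells = 4491  → 31.2126
row 8: Σ corner-gray over 10 cells = 4166  → 28.9538
row 9: Σ corner-gray over 10 cells = 5069  → 35.2297
Σ rows: total corner-gray = 51594  → 358.5798 mm³


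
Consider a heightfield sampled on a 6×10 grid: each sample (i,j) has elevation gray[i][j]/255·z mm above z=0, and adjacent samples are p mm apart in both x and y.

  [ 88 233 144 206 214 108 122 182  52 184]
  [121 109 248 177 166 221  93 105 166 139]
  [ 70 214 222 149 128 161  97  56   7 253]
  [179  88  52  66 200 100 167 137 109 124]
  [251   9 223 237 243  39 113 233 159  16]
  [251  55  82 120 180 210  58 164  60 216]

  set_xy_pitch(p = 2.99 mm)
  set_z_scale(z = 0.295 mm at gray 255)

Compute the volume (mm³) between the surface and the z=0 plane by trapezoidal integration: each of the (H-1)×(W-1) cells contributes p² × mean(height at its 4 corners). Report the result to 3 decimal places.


65.677

height_mm = gray/255 × 0.295; cell vol = 2.99² × mean(4 corners)
unit = 2.99² × 0.295 / (4×255) = 0.00258562 mm³ per gray-sum
row 0: Σ corner-gray over 9 cells = 5624  → 14.5415
row 1: Σ corner-gray over 9 cells = 5221  → 13.4995
row 2: Σ corner-gray over 9 cells = 4532  → 11.7180
row 3: Σ corner-gray over 9 cells = 4920  → 12.7212
row 4: Σ corner-gray over 9 cells = 5104  → 13.1970
Σ rows: total corner-gray = 25401  → 65.6773 mm³


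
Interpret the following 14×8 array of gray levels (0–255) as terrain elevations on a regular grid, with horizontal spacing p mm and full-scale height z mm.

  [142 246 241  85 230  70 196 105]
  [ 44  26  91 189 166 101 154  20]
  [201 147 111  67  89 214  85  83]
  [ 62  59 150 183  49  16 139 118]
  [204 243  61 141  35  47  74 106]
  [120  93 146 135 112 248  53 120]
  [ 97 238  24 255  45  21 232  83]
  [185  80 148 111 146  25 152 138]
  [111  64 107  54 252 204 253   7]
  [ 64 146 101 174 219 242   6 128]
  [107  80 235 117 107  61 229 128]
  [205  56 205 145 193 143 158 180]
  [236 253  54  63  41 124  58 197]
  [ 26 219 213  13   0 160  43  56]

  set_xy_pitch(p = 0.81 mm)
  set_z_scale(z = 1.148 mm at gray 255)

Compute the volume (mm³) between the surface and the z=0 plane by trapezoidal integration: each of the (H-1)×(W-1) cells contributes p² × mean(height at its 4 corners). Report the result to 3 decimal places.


height_mm = gray/255 × 1.148; cell vol = 0.81² × mean(4 corners)
unit = 0.81² × 1.148 / (4×255) = 0.000738434 mm³ per gray-sum
row 0: Σ corner-gray over 7 cells = 3901  → 2.8806
row 1: Σ corner-gray over 7 cells = 3228  → 2.3837
row 2: Σ corner-gray over 7 cells = 3082  → 2.2759
row 3: Σ corner-gray over 7 cells = 2884  → 2.1296
row 4: Σ corner-gray over 7 cells = 3326  → 2.4560
row 5: Σ corner-gray over 7 cells = 3624  → 2.6761
row 6: Σ corner-gray over 7 cells = 3457  → 2.5528
row 7: Σ corner-gray over 7 cells = 3633  → 2.6827
row 8: Σ corner-gray over 7 cells = 3954  → 2.9198
row 9: Σ corner-gray over 7 cells = 3861  → 2.8511
row 10: Σ corner-gray over 7 cells = 4078  → 3.0113
row 11: Σ corner-gray over 7 cells = 3804  → 2.8090
row 12: Σ corner-gray over 7 cells = 2997  → 2.2131
Σ rows: total corner-gray = 45829  → 33.8417 mm³

33.842


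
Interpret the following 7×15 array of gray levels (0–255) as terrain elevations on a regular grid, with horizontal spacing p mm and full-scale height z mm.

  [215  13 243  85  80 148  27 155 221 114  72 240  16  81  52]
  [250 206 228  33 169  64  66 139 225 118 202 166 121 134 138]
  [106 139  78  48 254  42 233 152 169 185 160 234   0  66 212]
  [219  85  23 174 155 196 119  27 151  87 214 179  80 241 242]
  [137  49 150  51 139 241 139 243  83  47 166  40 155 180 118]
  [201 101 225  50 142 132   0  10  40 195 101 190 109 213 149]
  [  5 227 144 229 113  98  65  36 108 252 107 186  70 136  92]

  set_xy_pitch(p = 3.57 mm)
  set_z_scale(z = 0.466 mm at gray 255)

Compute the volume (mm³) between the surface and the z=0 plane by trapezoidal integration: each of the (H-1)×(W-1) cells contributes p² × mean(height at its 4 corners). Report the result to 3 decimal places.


height_mm = gray/255 × 0.466; cell vol = 3.57² × mean(4 corners)
unit = 3.57² × 0.466 / (4×255) = 0.00582267 mm³ per gray-sum
row 0: Σ corner-gray over 14 cells = 7387  → 43.0121
row 1: Σ corner-gray over 14 cells = 7968  → 46.3950
row 2: Σ corner-gray over 14 cells = 7761  → 45.1897
row 3: Σ corner-gray over 14 cells = 7544  → 43.9262
row 4: Σ corner-gray over 14 cells = 6987  → 40.6830
row 5: Σ corner-gray over 14 cells = 7005  → 40.7878
Σ rows: total corner-gray = 44652  → 259.9939 mm³

259.994


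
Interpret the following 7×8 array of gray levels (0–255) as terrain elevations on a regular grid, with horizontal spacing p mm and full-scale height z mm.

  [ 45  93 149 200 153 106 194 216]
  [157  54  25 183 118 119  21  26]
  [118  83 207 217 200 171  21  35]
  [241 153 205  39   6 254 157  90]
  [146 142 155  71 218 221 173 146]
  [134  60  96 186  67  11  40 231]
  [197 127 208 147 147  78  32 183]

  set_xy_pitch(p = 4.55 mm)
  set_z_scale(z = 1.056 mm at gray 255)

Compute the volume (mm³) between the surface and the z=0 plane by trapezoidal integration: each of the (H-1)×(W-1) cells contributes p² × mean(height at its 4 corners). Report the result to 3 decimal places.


height_mm = gray/255 × 1.056; cell vol = 4.55² × mean(4 corners)
unit = 4.55² × 1.056 / (4×255) = 0.0214332 mm³ per gray-sum
row 0: Σ corner-gray over 7 cells = 3274  → 70.1722
row 1: Σ corner-gray over 7 cells = 3174  → 68.0289
row 2: Σ corner-gray over 7 cells = 3910  → 83.8037
row 3: Σ corner-gray over 7 cells = 4211  → 90.2551
row 4: Σ corner-gray over 7 cells = 3537  → 75.8091
row 5: Σ corner-gray over 7 cells = 3143  → 67.3645
Σ rows: total corner-gray = 21249  → 455.4336 mm³

455.434
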